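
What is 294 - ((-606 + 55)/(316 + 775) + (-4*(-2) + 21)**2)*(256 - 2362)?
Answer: 1931480634/1091 ≈ 1.7704e+6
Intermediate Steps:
294 - ((-606 + 55)/(316 + 775) + (-4*(-2) + 21)**2)*(256 - 2362) = 294 - (-551/1091 + (8 + 21)**2)*(-2106) = 294 - (-551*1/1091 + 29**2)*(-2106) = 294 - (-551/1091 + 841)*(-2106) = 294 - 916980*(-2106)/1091 = 294 - 1*(-1931159880/1091) = 294 + 1931159880/1091 = 1931480634/1091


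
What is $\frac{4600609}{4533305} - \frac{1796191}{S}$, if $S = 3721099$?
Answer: $\frac{8976639908036}{16868876702195} \approx 0.53214$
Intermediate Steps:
$\frac{4600609}{4533305} - \frac{1796191}{S} = \frac{4600609}{4533305} - \frac{1796191}{3721099} = \frac{8976639908036}{16868876702195}$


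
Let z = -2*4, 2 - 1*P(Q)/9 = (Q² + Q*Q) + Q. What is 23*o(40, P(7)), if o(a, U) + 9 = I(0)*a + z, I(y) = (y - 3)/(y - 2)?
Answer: 989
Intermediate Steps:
P(Q) = 18 - 18*Q² - 9*Q (P(Q) = 18 - 9*((Q² + Q*Q) + Q) = 18 - 9*((Q² + Q²) + Q) = 18 - 9*(2*Q² + Q) = 18 - 9*(Q + 2*Q²) = 18 + (-18*Q² - 9*Q) = 18 - 18*Q² - 9*Q)
I(y) = (-3 + y)/(-2 + y)
z = -8
o(a, U) = -17 + 3*a/2 (o(a, U) = -9 + (((-3 + 0)/(-2 + 0))*a - 8) = -9 + ((-3/(-2))*a - 8) = -9 + ((-½*(-3))*a - 8) = -9 + (3*a/2 - 8) = -9 + (-8 + 3*a/2) = -17 + 3*a/2)
23*o(40, P(7)) = 23*(-17 + (3/2)*40) = 23*(-17 + 60) = 23*43 = 989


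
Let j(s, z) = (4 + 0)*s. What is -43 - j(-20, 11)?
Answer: 37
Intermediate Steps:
j(s, z) = 4*s
-43 - j(-20, 11) = -43 - 4*(-20) = -43 - 1*(-80) = -43 + 80 = 37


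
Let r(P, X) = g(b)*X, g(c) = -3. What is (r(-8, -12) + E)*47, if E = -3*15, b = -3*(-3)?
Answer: -423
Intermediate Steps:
b = 9
r(P, X) = -3*X
E = -45
(r(-8, -12) + E)*47 = (-3*(-12) - 45)*47 = (36 - 45)*47 = -9*47 = -423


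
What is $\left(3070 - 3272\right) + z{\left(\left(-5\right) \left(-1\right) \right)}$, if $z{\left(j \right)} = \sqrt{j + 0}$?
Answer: $-202 + \sqrt{5} \approx -199.76$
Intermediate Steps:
$z{\left(j \right)} = \sqrt{j}$
$\left(3070 - 3272\right) + z{\left(\left(-5\right) \left(-1\right) \right)} = \left(3070 - 3272\right) + \sqrt{\left(-5\right) \left(-1\right)} = -202 + \sqrt{5}$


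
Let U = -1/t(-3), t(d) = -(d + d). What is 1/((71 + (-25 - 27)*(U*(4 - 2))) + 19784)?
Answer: 3/59617 ≈ 5.0321e-5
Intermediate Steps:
t(d) = -2*d
U = -⅙ (U = -1/((-2*(-3))) = -1/6 = -1*⅙ = -⅙ ≈ -0.16667)
1/((71 + (-25 - 27)*(U*(4 - 2))) + 19784) = 1/((71 + (-25 - 27)*(-(4 - 2)/6)) + 19784) = 1/((71 - (-26)*2/3) + 19784) = 1/((71 - 52*(-⅓)) + 19784) = 1/((71 + 52/3) + 19784) = 1/(265/3 + 19784) = 1/(59617/3) = 3/59617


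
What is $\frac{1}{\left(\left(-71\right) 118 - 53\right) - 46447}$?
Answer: $- \frac{1}{54878} \approx -1.8222 \cdot 10^{-5}$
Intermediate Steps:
$\frac{1}{\left(\left(-71\right) 118 - 53\right) - 46447} = \frac{1}{\left(-8378 - 53\right) - 46447} = \frac{1}{-8431 - 46447} = \frac{1}{-54878} = - \frac{1}{54878}$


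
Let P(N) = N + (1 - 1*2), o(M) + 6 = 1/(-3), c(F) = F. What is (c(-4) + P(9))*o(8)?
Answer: -76/3 ≈ -25.333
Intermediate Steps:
o(M) = -19/3 (o(M) = -6 + 1/(-3) = -6 - 1/3 = -19/3)
P(N) = -1 + N (P(N) = N + (1 - 2) = N - 1 = -1 + N)
(c(-4) + P(9))*o(8) = (-4 + (-1 + 9))*(-19/3) = (-4 + 8)*(-19/3) = 4*(-19/3) = -76/3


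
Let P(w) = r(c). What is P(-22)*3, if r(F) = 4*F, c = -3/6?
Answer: -6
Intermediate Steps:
c = -½ (c = -3*⅙ = -½ ≈ -0.50000)
P(w) = -2 (P(w) = 4*(-½) = -2)
P(-22)*3 = -2*3 = -6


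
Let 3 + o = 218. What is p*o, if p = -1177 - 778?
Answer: -420325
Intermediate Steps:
p = -1955
o = 215 (o = -3 + 218 = 215)
p*o = -1955*215 = -420325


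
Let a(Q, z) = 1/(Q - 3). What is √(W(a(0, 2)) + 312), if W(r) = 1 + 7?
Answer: 8*√5 ≈ 17.889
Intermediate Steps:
a(Q, z) = 1/(-3 + Q)
W(r) = 8
√(W(a(0, 2)) + 312) = √(8 + 312) = √320 = 8*√5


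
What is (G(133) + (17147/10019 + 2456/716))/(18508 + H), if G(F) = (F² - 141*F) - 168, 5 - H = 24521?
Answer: 2200249053/10774753208 ≈ 0.20420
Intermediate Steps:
H = -24516 (H = 5 - 1*24521 = 5 - 24521 = -24516)
G(F) = -168 + F² - 141*F
(G(133) + (17147/10019 + 2456/716))/(18508 + H) = ((-168 + 133² - 141*133) + (17147/10019 + 2456/716))/(18508 - 24516) = ((-168 + 17689 - 18753) + (17147*(1/10019) + 2456*(1/716)))/(-6008) = (-1232 + (17147/10019 + 614/179))*(-1/6008) = (-1232 + 9220979/1793401)*(-1/6008) = -2200249053/1793401*(-1/6008) = 2200249053/10774753208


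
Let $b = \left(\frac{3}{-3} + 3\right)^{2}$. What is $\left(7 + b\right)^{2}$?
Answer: $121$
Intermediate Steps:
$b = 4$ ($b = \left(3 \left(- \frac{1}{3}\right) + 3\right)^{2} = \left(-1 + 3\right)^{2} = 2^{2} = 4$)
$\left(7 + b\right)^{2} = \left(7 + 4\right)^{2} = 11^{2} = 121$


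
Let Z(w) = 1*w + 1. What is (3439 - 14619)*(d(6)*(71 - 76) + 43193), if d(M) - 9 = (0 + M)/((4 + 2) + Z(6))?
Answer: -482368840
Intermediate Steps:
Z(w) = 1 + w (Z(w) = w + 1 = 1 + w)
d(M) = 9 + M/13 (d(M) = 9 + (0 + M)/((4 + 2) + (1 + 6)) = 9 + M/(6 + 7) = 9 + M/13)
(3439 - 14619)*(d(6)*(71 - 76) + 43193) = (3439 - 14619)*((9 + (1/13)*6)*(71 - 76) + 43193) = -11180*((9 + 6/13)*(-5) + 43193) = -11180*((123/13)*(-5) + 43193) = -11180*(-615/13 + 43193) = -11180*560894/13 = -482368840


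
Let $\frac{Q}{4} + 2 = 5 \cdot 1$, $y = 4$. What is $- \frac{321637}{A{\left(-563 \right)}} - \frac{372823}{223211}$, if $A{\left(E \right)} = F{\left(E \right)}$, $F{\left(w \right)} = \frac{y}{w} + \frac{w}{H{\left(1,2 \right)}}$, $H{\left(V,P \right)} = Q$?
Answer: $\frac{484914752016701}{70761681587} \approx 6852.8$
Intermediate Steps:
$Q = 12$ ($Q = -8 + 4 \cdot 5 \cdot 1 = -8 + 4 \cdot 5 = -8 + 20 = 12$)
$H{\left(V,P \right)} = 12$
$F{\left(w \right)} = \frac{4}{w} + \frac{w}{12}$
$A{\left(E \right)} = \frac{4}{E} + \frac{E}{12}$
$- \frac{321637}{A{\left(-563 \right)}} - \frac{372823}{223211} = - \frac{321637}{\frac{4}{-563} + \frac{1}{12} \left(-563\right)} - \frac{372823}{223211} = - \frac{321637}{4 \left(- \frac{1}{563}\right) - \frac{563}{12}} - \frac{372823}{223211} = - \frac{321637}{- \frac{4}{563} - \frac{563}{12}} - \frac{372823}{223211} = - \frac{321637}{- \frac{317017}{6756}} - \frac{372823}{223211} = \left(-321637\right) \left(- \frac{6756}{317017}\right) - \frac{372823}{223211} = \frac{2172979572}{317017} - \frac{372823}{223211} = \frac{484914752016701}{70761681587}$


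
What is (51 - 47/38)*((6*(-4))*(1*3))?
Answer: -68076/19 ≈ -3582.9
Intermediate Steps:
(51 - 47/38)*((6*(-4))*(1*3)) = (51 - 47*1/38)*(-24*3) = (51 - 47/38)*(-72) = (1891/38)*(-72) = -68076/19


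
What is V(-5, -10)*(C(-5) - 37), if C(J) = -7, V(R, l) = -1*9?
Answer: 396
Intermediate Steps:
V(R, l) = -9
V(-5, -10)*(C(-5) - 37) = -9*(-7 - 37) = -9*(-44) = 396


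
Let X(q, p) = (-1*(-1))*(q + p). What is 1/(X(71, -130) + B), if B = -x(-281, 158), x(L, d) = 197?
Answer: -1/256 ≈ -0.0039063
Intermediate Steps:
X(q, p) = p + q (X(q, p) = 1*(p + q) = p + q)
B = -197 (B = -1*197 = -197)
1/(X(71, -130) + B) = 1/((-130 + 71) - 197) = 1/(-59 - 197) = 1/(-256) = -1/256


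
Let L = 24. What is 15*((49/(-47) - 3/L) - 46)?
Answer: -266025/376 ≈ -707.51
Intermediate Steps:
15*((49/(-47) - 3/L) - 46) = 15*((49/(-47) - 3/24) - 46) = 15*((49*(-1/47) - 3*1/24) - 46) = 15*((-49/47 - 1/8) - 46) = 15*(-439/376 - 46) = 15*(-17735/376) = -266025/376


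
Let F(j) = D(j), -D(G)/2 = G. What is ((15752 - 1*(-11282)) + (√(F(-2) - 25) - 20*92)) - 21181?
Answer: 4013 + I*√21 ≈ 4013.0 + 4.5826*I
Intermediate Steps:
D(G) = -2*G
F(j) = -2*j
((15752 - 1*(-11282)) + (√(F(-2) - 25) - 20*92)) - 21181 = ((15752 - 1*(-11282)) + (√(-2*(-2) - 25) - 20*92)) - 21181 = ((15752 + 11282) + (√(4 - 25) - 1840)) - 21181 = (27034 + (√(-21) - 1840)) - 21181 = (27034 + (I*√21 - 1840)) - 21181 = (27034 + (-1840 + I*√21)) - 21181 = (25194 + I*√21) - 21181 = 4013 + I*√21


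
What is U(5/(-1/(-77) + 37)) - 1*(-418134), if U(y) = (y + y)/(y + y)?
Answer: 418135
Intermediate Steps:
U(y) = 1 (U(y) = (2*y)/((2*y)) = (2*y)*(1/(2*y)) = 1)
U(5/(-1/(-77) + 37)) - 1*(-418134) = 1 - 1*(-418134) = 1 + 418134 = 418135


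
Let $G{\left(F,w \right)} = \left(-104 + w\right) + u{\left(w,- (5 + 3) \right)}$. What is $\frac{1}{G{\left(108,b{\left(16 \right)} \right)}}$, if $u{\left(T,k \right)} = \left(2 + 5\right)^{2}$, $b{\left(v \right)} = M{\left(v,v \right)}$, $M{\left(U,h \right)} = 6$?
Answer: $- \frac{1}{49} \approx -0.020408$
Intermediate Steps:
$b{\left(v \right)} = 6$
$u{\left(T,k \right)} = 49$ ($u{\left(T,k \right)} = 7^{2} = 49$)
$G{\left(F,w \right)} = -55 + w$ ($G{\left(F,w \right)} = \left(-104 + w\right) + 49 = -55 + w$)
$\frac{1}{G{\left(108,b{\left(16 \right)} \right)}} = \frac{1}{-55 + 6} = \frac{1}{-49} = - \frac{1}{49}$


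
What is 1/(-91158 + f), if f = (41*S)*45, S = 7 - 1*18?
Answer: -1/111453 ≈ -8.9724e-6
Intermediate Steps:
S = -11 (S = 7 - 18 = -11)
f = -20295 (f = (41*(-11))*45 = -451*45 = -20295)
1/(-91158 + f) = 1/(-91158 - 20295) = 1/(-111453) = -1/111453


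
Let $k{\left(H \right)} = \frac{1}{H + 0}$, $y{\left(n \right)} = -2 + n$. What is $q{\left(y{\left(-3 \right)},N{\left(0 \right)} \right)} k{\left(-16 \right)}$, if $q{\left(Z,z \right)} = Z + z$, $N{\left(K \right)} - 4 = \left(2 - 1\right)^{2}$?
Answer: $0$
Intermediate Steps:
$N{\left(K \right)} = 5$ ($N{\left(K \right)} = 4 + \left(2 - 1\right)^{2} = 4 + 1^{2} = 4 + 1 = 5$)
$k{\left(H \right)} = \frac{1}{H}$
$q{\left(y{\left(-3 \right)},N{\left(0 \right)} \right)} k{\left(-16 \right)} = \frac{\left(-2 - 3\right) + 5}{-16} = \left(-5 + 5\right) \left(- \frac{1}{16}\right) = 0 \left(- \frac{1}{16}\right) = 0$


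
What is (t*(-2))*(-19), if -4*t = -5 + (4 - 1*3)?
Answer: 38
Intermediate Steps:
t = 1 (t = -(-5 + (4 - 1*3))/4 = -(-5 + (4 - 3))/4 = -(-5 + 1)/4 = -¼*(-4) = 1)
(t*(-2))*(-19) = (1*(-2))*(-19) = -2*(-19) = 38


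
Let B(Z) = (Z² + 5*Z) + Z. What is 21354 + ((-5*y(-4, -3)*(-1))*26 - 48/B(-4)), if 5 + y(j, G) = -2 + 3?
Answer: 20840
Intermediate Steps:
y(j, G) = -4 (y(j, G) = -5 + (-2 + 3) = -5 + 1 = -4)
B(Z) = Z² + 6*Z
21354 + ((-5*y(-4, -3)*(-1))*26 - 48/B(-4)) = 21354 + ((-5*(-4)*(-1))*26 - 48/((-4*(6 - 4)))) = 21354 + ((20*(-1))*26 - 48/((-4*2))) = 21354 + (-20*26 - 48/(-8)) = 21354 + (-520 - 48*(-1)/8) = 21354 + (-520 - 1*(-6)) = 21354 + (-520 + 6) = 21354 - 514 = 20840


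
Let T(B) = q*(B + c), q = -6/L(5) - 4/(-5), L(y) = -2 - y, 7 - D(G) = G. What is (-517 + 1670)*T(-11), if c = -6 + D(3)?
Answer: -869362/35 ≈ -24839.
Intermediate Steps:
D(G) = 7 - G
q = 58/35 (q = -6/(-2 - 1*5) - 4/(-5) = -6/(-2 - 5) - 4*(-⅕) = -6/(-7) + ⅘ = -6*(-⅐) + ⅘ = 6/7 + ⅘ = 58/35 ≈ 1.6571)
c = -2 (c = -6 + (7 - 1*3) = -6 + (7 - 3) = -6 + 4 = -2)
T(B) = -116/35 + 58*B/35 (T(B) = 58*(B - 2)/35 = 58*(-2 + B)/35 = -116/35 + 58*B/35)
(-517 + 1670)*T(-11) = (-517 + 1670)*(-116/35 + (58/35)*(-11)) = 1153*(-116/35 - 638/35) = 1153*(-754/35) = -869362/35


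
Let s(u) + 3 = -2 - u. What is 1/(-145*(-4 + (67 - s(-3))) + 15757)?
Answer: 1/6332 ≈ 0.00015793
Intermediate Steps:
s(u) = -5 - u (s(u) = -3 + (-2 - u) = -5 - u)
1/(-145*(-4 + (67 - s(-3))) + 15757) = 1/(-145*(-4 + (67 - (-5 - 1*(-3)))) + 15757) = 1/(-145*(-4 + (67 - (-5 + 3))) + 15757) = 1/(-145*(-4 + (67 - 1*(-2))) + 15757) = 1/(-145*(-4 + (67 + 2)) + 15757) = 1/(-145*(-4 + 69) + 15757) = 1/(-145*65 + 15757) = 1/(-9425 + 15757) = 1/6332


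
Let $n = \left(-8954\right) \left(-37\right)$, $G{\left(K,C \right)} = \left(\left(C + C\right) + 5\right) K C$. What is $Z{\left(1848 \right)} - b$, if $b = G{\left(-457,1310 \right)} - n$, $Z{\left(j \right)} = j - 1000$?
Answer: $1571840896$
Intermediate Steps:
$Z{\left(j \right)} = -1000 + j$ ($Z{\left(j \right)} = j - 1000 = -1000 + j$)
$G{\left(K,C \right)} = C K \left(5 + 2 C\right)$ ($G{\left(K,C \right)} = \left(2 C + 5\right) K C = \left(5 + 2 C\right) K C = K \left(5 + 2 C\right) C = C K \left(5 + 2 C\right)$)
$n = 331298$
$b = -1571840048$ ($b = 1310 \left(-457\right) \left(5 + 2 \cdot 1310\right) - 331298 = 1310 \left(-457\right) \left(5 + 2620\right) - 331298 = 1310 \left(-457\right) 2625 - 331298 = -1571508750 - 331298 = -1571840048$)
$Z{\left(1848 \right)} - b = \left(-1000 + 1848\right) - -1571840048 = 848 + 1571840048 = 1571840896$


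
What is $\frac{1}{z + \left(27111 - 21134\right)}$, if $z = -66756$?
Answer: $- \frac{1}{60779} \approx -1.6453 \cdot 10^{-5}$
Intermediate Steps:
$\frac{1}{z + \left(27111 - 21134\right)} = \frac{1}{-66756 + \left(27111 - 21134\right)} = \frac{1}{-66756 + 5977} = \frac{1}{-60779} = - \frac{1}{60779}$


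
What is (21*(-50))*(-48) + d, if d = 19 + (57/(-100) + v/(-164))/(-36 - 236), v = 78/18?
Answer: 21085226717/418200 ≈ 50419.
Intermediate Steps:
v = 13/3 (v = 78*(1/18) = 13/3 ≈ 4.3333)
d = 7946717/418200 (d = 19 + (57/(-100) + (13/3)/(-164))/(-36 - 236) = 19 + (57*(-1/100) + (13/3)*(-1/164))/(-272) = 19 + (-57/100 - 13/492)*(-1/272) = 19 - 1834/3075*(-1/272) = 19 + 917/418200 = 7946717/418200 ≈ 19.002)
(21*(-50))*(-48) + d = (21*(-50))*(-48) + 7946717/418200 = -1050*(-48) + 7946717/418200 = 50400 + 7946717/418200 = 21085226717/418200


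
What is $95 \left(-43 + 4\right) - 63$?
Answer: $-3768$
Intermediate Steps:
$95 \left(-43 + 4\right) - 63 = 95 \left(-39\right) - 63 = -3705 - 63 = -3768$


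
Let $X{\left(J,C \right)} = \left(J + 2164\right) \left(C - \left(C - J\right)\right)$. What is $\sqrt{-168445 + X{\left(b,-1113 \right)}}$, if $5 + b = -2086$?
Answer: $8 i \sqrt{5017} \approx 566.65 i$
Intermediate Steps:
$b = -2091$ ($b = -5 - 2086 = -2091$)
$X{\left(J,C \right)} = J \left(2164 + J\right)$ ($X{\left(J,C \right)} = \left(2164 + J\right) J = J \left(2164 + J\right)$)
$\sqrt{-168445 + X{\left(b,-1113 \right)}} = \sqrt{-168445 - 2091 \left(2164 - 2091\right)} = \sqrt{-168445 - 152643} = \sqrt{-321088} = 8 i \sqrt{5017}$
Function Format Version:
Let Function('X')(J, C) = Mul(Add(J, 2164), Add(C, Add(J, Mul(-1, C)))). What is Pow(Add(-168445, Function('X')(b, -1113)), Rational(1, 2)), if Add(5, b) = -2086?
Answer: Mul(8, I, Pow(5017, Rational(1, 2))) ≈ Mul(566.65, I)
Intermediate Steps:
b = -2091 (b = Add(-5, -2086) = -2091)
Function('X')(J, C) = Mul(J, Add(2164, J)) (Function('X')(J, C) = Mul(Add(2164, J), J) = Mul(J, Add(2164, J)))
Pow(Add(-168445, Function('X')(b, -1113)), Rational(1, 2)) = Pow(Add(-168445, Mul(-2091, Add(2164, -2091))), Rational(1, 2)) = Pow(Add(-168445, Mul(-2091, 73)), Rational(1, 2)) = Pow(Add(-168445, -152643), Rational(1, 2)) = Pow(-321088, Rational(1, 2)) = Mul(8, I, Pow(5017, Rational(1, 2)))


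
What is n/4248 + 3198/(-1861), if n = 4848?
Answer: -190124/329397 ≈ -0.57719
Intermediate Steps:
n/4248 + 3198/(-1861) = 4848/4248 + 3198/(-1861) = 4848*(1/4248) + 3198*(-1/1861) = 202/177 - 3198/1861 = -190124/329397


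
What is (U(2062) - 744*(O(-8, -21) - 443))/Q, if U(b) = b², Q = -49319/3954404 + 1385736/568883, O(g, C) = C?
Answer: 57135441797390320/30119907407 ≈ 1.8969e+6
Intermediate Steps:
Q = 30119907407/12428691772 (Q = -49319*1/3954404 + 1385736*(1/568883) = -49319/3954404 + 7656/3143 = 30119907407/12428691772 ≈ 2.4234)
(U(2062) - 744*(O(-8, -21) - 443))/Q = (2062² - 744*(-21 - 443))/(30119907407/12428691772) = (4251844 - 744*(-464))*(12428691772/30119907407) = (4251844 - 1*(-345216))*(12428691772/30119907407) = (4251844 + 345216)*(12428691772/30119907407) = 4597060*(12428691772/30119907407) = 57135441797390320/30119907407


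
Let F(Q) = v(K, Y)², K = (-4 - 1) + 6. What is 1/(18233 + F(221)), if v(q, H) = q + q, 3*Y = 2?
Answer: 1/18237 ≈ 5.4834e-5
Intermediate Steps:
K = 1 (K = -5 + 6 = 1)
Y = ⅔ (Y = (⅓)*2 = ⅔ ≈ 0.66667)
v(q, H) = 2*q
F(Q) = 4 (F(Q) = (2*1)² = 2² = 4)
1/(18233 + F(221)) = 1/(18233 + 4) = 1/18237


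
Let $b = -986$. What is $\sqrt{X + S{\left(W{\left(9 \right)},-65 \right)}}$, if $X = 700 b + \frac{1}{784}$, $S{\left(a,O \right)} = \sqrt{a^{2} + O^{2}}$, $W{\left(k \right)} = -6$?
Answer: $\frac{\sqrt{-541116799 + 784 \sqrt{4261}}}{28} \approx 830.74 i$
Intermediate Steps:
$S{\left(a,O \right)} = \sqrt{O^{2} + a^{2}}$
$X = - \frac{541116799}{784}$ ($X = 700 \left(-986\right) + \frac{1}{784} = -690200 + \frac{1}{784} = - \frac{541116799}{784} \approx -6.902 \cdot 10^{5}$)
$\sqrt{X + S{\left(W{\left(9 \right)},-65 \right)}} = \sqrt{- \frac{541116799}{784} + \sqrt{\left(-65\right)^{2} + \left(-6\right)^{2}}} = \sqrt{- \frac{541116799}{784} + \sqrt{4225 + 36}} = \sqrt{- \frac{541116799}{784} + \sqrt{4261}}$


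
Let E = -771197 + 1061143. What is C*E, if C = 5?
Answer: 1449730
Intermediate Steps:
E = 289946
C*E = 5*289946 = 1449730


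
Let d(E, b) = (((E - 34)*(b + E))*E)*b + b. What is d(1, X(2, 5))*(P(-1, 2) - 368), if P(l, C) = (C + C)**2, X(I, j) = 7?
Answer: 648032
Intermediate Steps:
d(E, b) = b + E*b*(-34 + E)*(E + b) (d(E, b) = (((-34 + E)*(E + b))*E)*b + b = (E*(-34 + E)*(E + b))*b + b = E*b*(-34 + E)*(E + b) + b = b + E*b*(-34 + E)*(E + b))
P(l, C) = 4*C**2 (P(l, C) = (2*C)**2 = 4*C**2)
d(1, X(2, 5))*(P(-1, 2) - 368) = (7*(1 + 1**3 - 34*1**2 + 7*1**2 - 34*1*7))*(4*2**2 - 368) = (7*(1 + 1 - 34*1 + 7*1 - 238))*(4*4 - 368) = (7*(1 + 1 - 34 + 7 - 238))*(16 - 368) = (7*(-263))*(-352) = -1841*(-352) = 648032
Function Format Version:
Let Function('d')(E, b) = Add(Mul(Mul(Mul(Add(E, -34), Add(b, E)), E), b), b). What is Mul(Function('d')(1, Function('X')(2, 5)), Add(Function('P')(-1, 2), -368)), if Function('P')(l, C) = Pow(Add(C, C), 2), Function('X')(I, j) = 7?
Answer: 648032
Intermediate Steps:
Function('d')(E, b) = Add(b, Mul(E, b, Add(-34, E), Add(E, b))) (Function('d')(E, b) = Add(Mul(Mul(Mul(Add(-34, E), Add(E, b)), E), b), b) = Add(Mul(Mul(E, Add(-34, E), Add(E, b)), b), b) = Add(Mul(E, b, Add(-34, E), Add(E, b)), b) = Add(b, Mul(E, b, Add(-34, E), Add(E, b))))
Function('P')(l, C) = Mul(4, Pow(C, 2)) (Function('P')(l, C) = Pow(Mul(2, C), 2) = Mul(4, Pow(C, 2)))
Mul(Function('d')(1, Function('X')(2, 5)), Add(Function('P')(-1, 2), -368)) = Mul(Mul(7, Add(1, Pow(1, 3), Mul(-34, Pow(1, 2)), Mul(7, Pow(1, 2)), Mul(-34, 1, 7))), Add(Mul(4, Pow(2, 2)), -368)) = Mul(Mul(7, Add(1, 1, Mul(-34, 1), Mul(7, 1), -238)), Add(Mul(4, 4), -368)) = Mul(Mul(7, Add(1, 1, -34, 7, -238)), Add(16, -368)) = Mul(Mul(7, -263), -352) = Mul(-1841, -352) = 648032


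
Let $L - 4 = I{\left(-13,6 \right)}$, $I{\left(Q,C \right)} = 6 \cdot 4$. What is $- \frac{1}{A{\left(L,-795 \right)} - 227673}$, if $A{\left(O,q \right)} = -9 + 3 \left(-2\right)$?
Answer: $\frac{1}{227688} \approx 4.392 \cdot 10^{-6}$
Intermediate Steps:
$I{\left(Q,C \right)} = 24$
$L = 28$ ($L = 4 + 24 = 28$)
$A{\left(O,q \right)} = -15$ ($A{\left(O,q \right)} = -9 - 6 = -15$)
$- \frac{1}{A{\left(L,-795 \right)} - 227673} = - \frac{1}{-15 - 227673} = - \frac{1}{-227688} = \left(-1\right) \left(- \frac{1}{227688}\right) = \frac{1}{227688}$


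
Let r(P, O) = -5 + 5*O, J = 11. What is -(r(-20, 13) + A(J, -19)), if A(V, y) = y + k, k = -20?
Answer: -21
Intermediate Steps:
A(V, y) = -20 + y (A(V, y) = y - 20 = -20 + y)
-(r(-20, 13) + A(J, -19)) = -((-5 + 5*13) + (-20 - 19)) = -((-5 + 65) - 39) = -(60 - 39) = -1*21 = -21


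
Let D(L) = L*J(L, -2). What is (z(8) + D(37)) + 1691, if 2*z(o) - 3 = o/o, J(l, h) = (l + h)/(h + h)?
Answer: 5477/4 ≈ 1369.3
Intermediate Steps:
J(l, h) = (h + l)/(2*h) (J(l, h) = (h + l)/((2*h)) = (h + l)*(1/(2*h)) = (h + l)/(2*h))
z(o) = 2 (z(o) = 3/2 + (o/o)/2 = 3/2 + (1/2)*1 = 3/2 + 1/2 = 2)
D(L) = L*(1/2 - L/4) (D(L) = L*((1/2)*(-2 + L)/(-2)) = L*((1/2)*(-1/2)*(-2 + L)) = L*(1/2 - L/4))
(z(8) + D(37)) + 1691 = (2 + (1/4)*37*(2 - 1*37)) + 1691 = (2 + (1/4)*37*(2 - 37)) + 1691 = (2 + (1/4)*37*(-35)) + 1691 = (2 - 1295/4) + 1691 = -1287/4 + 1691 = 5477/4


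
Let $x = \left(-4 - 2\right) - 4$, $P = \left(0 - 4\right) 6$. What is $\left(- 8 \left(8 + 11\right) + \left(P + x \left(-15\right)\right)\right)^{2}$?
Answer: $676$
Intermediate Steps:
$P = -24$ ($P = \left(-4\right) 6 = -24$)
$x = -10$ ($x = -6 - 4 = -10$)
$\left(- 8 \left(8 + 11\right) + \left(P + x \left(-15\right)\right)\right)^{2} = \left(- 8 \left(8 + 11\right) - -126\right)^{2} = \left(\left(-8\right) 19 + \left(-24 + 150\right)\right)^{2} = \left(-152 + 126\right)^{2} = \left(-26\right)^{2} = 676$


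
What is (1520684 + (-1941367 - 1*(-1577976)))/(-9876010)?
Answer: -1157293/9876010 ≈ -0.11718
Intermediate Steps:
(1520684 + (-1941367 - 1*(-1577976)))/(-9876010) = (1520684 + (-1941367 + 1577976))*(-1/9876010) = (1520684 - 363391)*(-1/9876010) = 1157293*(-1/9876010) = -1157293/9876010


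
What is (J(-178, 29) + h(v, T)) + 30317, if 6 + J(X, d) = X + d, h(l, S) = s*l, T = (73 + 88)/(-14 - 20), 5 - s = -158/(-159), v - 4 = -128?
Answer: 4716770/159 ≈ 29665.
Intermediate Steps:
v = -124 (v = 4 - 128 = -124)
s = 637/159 (s = 5 - (-158)/(-159) = 5 - (-158)*(-1)/159 = 5 - 1*158/159 = 5 - 158/159 = 637/159 ≈ 4.0063)
T = -161/34 (T = 161/(-34) = 161*(-1/34) = -161/34 ≈ -4.7353)
h(l, S) = 637*l/159
J(X, d) = -6 + X + d (J(X, d) = -6 + (X + d) = -6 + X + d)
(J(-178, 29) + h(v, T)) + 30317 = ((-6 - 178 + 29) + (637/159)*(-124)) + 30317 = (-155 - 78988/159) + 30317 = -103633/159 + 30317 = 4716770/159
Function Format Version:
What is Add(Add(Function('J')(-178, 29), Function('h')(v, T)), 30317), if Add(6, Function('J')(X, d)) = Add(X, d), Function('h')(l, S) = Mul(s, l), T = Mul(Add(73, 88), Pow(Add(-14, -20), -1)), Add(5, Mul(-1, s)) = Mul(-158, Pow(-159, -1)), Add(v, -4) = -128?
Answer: Rational(4716770, 159) ≈ 29665.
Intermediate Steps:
v = -124 (v = Add(4, -128) = -124)
s = Rational(637, 159) (s = Add(5, Mul(-1, Mul(-158, Pow(-159, -1)))) = Add(5, Mul(-1, Mul(-158, Rational(-1, 159)))) = Add(5, Mul(-1, Rational(158, 159))) = Add(5, Rational(-158, 159)) = Rational(637, 159) ≈ 4.0063)
T = Rational(-161, 34) (T = Mul(161, Pow(-34, -1)) = Mul(161, Rational(-1, 34)) = Rational(-161, 34) ≈ -4.7353)
Function('h')(l, S) = Mul(Rational(637, 159), l)
Function('J')(X, d) = Add(-6, X, d) (Function('J')(X, d) = Add(-6, Add(X, d)) = Add(-6, X, d))
Add(Add(Function('J')(-178, 29), Function('h')(v, T)), 30317) = Add(Add(Add(-6, -178, 29), Mul(Rational(637, 159), -124)), 30317) = Add(Add(-155, Rational(-78988, 159)), 30317) = Add(Rational(-103633, 159), 30317) = Rational(4716770, 159)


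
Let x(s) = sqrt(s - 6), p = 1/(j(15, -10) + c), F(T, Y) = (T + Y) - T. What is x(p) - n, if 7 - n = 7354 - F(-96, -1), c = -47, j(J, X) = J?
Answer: 7348 + I*sqrt(386)/8 ≈ 7348.0 + 2.4559*I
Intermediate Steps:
F(T, Y) = Y
n = -7348 (n = 7 - (7354 - 1*(-1)) = 7 - (7354 + 1) = 7 - 1*7355 = 7 - 7355 = -7348)
p = -1/32 (p = 1/(15 - 47) = 1/(-32) = -1/32 ≈ -0.031250)
x(s) = sqrt(-6 + s)
x(p) - n = sqrt(-6 - 1/32) - 1*(-7348) = sqrt(-193/32) + 7348 = I*sqrt(386)/8 + 7348 = 7348 + I*sqrt(386)/8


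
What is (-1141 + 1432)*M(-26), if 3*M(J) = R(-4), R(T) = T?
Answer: -388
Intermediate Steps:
M(J) = -4/3 (M(J) = (⅓)*(-4) = -4/3)
(-1141 + 1432)*M(-26) = (-1141 + 1432)*(-4/3) = 291*(-4/3) = -388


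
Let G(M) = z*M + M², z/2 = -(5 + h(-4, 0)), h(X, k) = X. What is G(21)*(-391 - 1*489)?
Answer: -351120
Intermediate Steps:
z = -2 (z = 2*(-(5 - 4)) = 2*(-1*1) = 2*(-1) = -2)
G(M) = M² - 2*M (G(M) = -2*M + M² = M² - 2*M)
G(21)*(-391 - 1*489) = (21*(-2 + 21))*(-391 - 1*489) = (21*19)*(-391 - 489) = 399*(-880) = -351120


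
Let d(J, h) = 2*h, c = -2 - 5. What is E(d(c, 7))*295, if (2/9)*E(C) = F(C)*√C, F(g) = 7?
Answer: 18585*√14/2 ≈ 34769.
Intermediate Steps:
c = -7
E(C) = 63*√C/2 (E(C) = 9*(7*√C)/2 = 63*√C/2)
E(d(c, 7))*295 = (63*√(2*7)/2)*295 = (63*√14/2)*295 = 18585*√14/2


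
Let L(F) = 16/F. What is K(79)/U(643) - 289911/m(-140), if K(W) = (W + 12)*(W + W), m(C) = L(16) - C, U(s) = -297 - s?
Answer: -973559/470 ≈ -2071.4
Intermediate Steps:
m(C) = 1 - C (m(C) = 16/16 - C = 16*(1/16) - C = 1 - C)
K(W) = 2*W*(12 + W) (K(W) = (12 + W)*(2*W) = 2*W*(12 + W))
K(79)/U(643) - 289911/m(-140) = (2*79*(12 + 79))/(-297 - 1*643) - 289911/(1 - 1*(-140)) = (2*79*91)/(-297 - 643) - 289911/(1 + 140) = 14378/(-940) - 289911/141 = 14378*(-1/940) - 289911*1/141 = -7189/470 - 96637/47 = -973559/470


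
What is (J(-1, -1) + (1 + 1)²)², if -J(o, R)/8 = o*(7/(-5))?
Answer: 1296/25 ≈ 51.840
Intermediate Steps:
J(o, R) = 56*o/5 (J(o, R) = -8*o*7/(-5) = -8*o*7*(-⅕) = -8*o*(-7)/5 = -(-56)*o/5 = 56*o/5)
(J(-1, -1) + (1 + 1)²)² = ((56/5)*(-1) + (1 + 1)²)² = (-56/5 + 2²)² = (-56/5 + 4)² = (-36/5)² = 1296/25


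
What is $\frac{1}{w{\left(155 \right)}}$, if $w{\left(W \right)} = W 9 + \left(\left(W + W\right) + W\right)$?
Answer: $\frac{1}{1860} \approx 0.00053763$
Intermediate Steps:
$w{\left(W \right)} = 12 W$ ($w{\left(W \right)} = 9 W + \left(2 W + W\right) = 9 W + 3 W = 12 W$)
$\frac{1}{w{\left(155 \right)}} = \frac{1}{12 \cdot 155} = \frac{1}{1860}$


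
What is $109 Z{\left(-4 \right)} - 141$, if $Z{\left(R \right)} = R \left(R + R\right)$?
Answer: $3347$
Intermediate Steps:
$Z{\left(R \right)} = 2 R^{2}$ ($Z{\left(R \right)} = R 2 R = 2 R^{2}$)
$109 Z{\left(-4 \right)} - 141 = 109 \cdot 2 \left(-4\right)^{2} - 141 = 109 \cdot 2 \cdot 16 - 141 = 109 \cdot 32 - 141 = 3488 - 141 = 3347$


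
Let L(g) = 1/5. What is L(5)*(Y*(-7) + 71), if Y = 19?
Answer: -62/5 ≈ -12.400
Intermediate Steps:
L(g) = 1/5
L(5)*(Y*(-7) + 71) = (19*(-7) + 71)/5 = (-133 + 71)/5 = (1/5)*(-62) = -62/5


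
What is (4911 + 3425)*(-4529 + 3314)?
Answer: -10128240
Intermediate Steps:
(4911 + 3425)*(-4529 + 3314) = 8336*(-1215) = -10128240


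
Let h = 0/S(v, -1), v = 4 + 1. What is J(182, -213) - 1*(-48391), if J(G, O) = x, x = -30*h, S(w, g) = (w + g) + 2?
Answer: 48391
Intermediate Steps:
v = 5
S(w, g) = 2 + g + w (S(w, g) = (g + w) + 2 = 2 + g + w)
h = 0 (h = 0/(2 - 1 + 5) = 0/6 = 0*(⅙) = 0)
x = 0 (x = -30*0 = 0)
J(G, O) = 0
J(182, -213) - 1*(-48391) = 0 - 1*(-48391) = 0 + 48391 = 48391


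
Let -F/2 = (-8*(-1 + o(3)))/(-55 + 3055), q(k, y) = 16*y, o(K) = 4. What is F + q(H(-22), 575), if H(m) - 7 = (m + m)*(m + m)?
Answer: 1150002/125 ≈ 9200.0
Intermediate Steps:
H(m) = 7 + 4*m² (H(m) = 7 + (m + m)*(m + m) = 7 + (2*m)*(2*m) = 7 + 4*m²)
F = 2/125 (F = -2*(-8*(-1 + 4))/(-55 + 3055) = -2*(-8*3)/3000 = -(-48)/3000 = -2*(-1/125) = 2/125 ≈ 0.016000)
F + q(H(-22), 575) = 2/125 + 16*575 = 2/125 + 9200 = 1150002/125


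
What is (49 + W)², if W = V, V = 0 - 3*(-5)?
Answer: 4096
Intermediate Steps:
V = 15 (V = 0 + 15 = 15)
W = 15
(49 + W)² = (49 + 15)² = 64² = 4096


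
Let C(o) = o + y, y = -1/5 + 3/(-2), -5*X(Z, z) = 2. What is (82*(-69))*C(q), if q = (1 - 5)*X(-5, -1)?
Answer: 2829/5 ≈ 565.80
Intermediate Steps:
X(Z, z) = -⅖ (X(Z, z) = -⅕*2 = -⅖)
y = -17/10 (y = -1*⅕ + 3*(-½) = -⅕ - 3/2 = -17/10 ≈ -1.7000)
q = 8/5 (q = (1 - 5)*(-⅖) = -4*(-⅖) = 8/5 ≈ 1.6000)
C(o) = -17/10 + o (C(o) = o - 17/10 = -17/10 + o)
(82*(-69))*C(q) = (82*(-69))*(-17/10 + 8/5) = -5658*(-⅒) = 2829/5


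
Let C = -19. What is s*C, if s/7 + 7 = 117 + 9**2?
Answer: -25403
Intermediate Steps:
s = 1337 (s = -49 + 7*(117 + 9**2) = -49 + 7*(117 + 81) = -49 + 7*198 = -49 + 1386 = 1337)
s*C = 1337*(-19) = -25403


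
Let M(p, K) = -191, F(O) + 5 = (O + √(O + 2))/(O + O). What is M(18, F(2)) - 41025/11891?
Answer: -2312206/11891 ≈ -194.45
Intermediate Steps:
F(O) = -5 + (O + √(2 + O))/(2*O) (F(O) = -5 + (O + √(O + 2))/(O + O) = -5 + (O + √(2 + O))/((2*O)) = -5 + (O + √(2 + O))*(1/(2*O)) = -5 + (O + √(2 + O))/(2*O))
M(18, F(2)) - 41025/11891 = -191 - 41025/11891 = -2312206/11891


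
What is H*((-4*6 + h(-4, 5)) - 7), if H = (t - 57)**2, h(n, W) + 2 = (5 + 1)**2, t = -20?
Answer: 17787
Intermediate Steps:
h(n, W) = 34 (h(n, W) = -2 + (5 + 1)**2 = -2 + 6**2 = -2 + 36 = 34)
H = 5929 (H = (-20 - 57)**2 = (-77)**2 = 5929)
H*((-4*6 + h(-4, 5)) - 7) = 5929*((-4*6 + 34) - 7) = 5929*((-24 + 34) - 7) = 5929*(10 - 7) = 5929*3 = 17787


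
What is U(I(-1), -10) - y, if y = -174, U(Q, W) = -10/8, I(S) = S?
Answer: 691/4 ≈ 172.75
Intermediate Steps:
U(Q, W) = -5/4 (U(Q, W) = -10*⅛ = -5/4)
U(I(-1), -10) - y = -5/4 - 1*(-174) = -5/4 + 174 = 691/4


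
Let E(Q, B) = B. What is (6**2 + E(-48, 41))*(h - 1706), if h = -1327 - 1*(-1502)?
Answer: -117887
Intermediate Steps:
h = 175 (h = -1327 + 1502 = 175)
(6**2 + E(-48, 41))*(h - 1706) = (6**2 + 41)*(175 - 1706) = (36 + 41)*(-1531) = 77*(-1531) = -117887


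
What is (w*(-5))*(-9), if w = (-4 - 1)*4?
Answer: -900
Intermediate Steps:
w = -20 (w = -5*4 = -20)
(w*(-5))*(-9) = -20*(-5)*(-9) = 100*(-9) = -900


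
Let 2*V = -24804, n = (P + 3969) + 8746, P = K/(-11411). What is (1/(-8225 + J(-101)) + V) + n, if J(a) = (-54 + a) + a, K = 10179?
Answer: 30204764773/96776691 ≈ 312.11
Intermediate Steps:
P = -10179/11411 (P = 10179/(-11411) = 10179*(-1/11411) = -10179/11411 ≈ -0.89203)
n = 145080686/11411 (n = (-10179/11411 + 3969) + 8746 = 45280080/11411 + 8746 = 145080686/11411 ≈ 12714.)
J(a) = -54 + 2*a
V = -12402 (V = (1/2)*(-24804) = -12402)
(1/(-8225 + J(-101)) + V) + n = (1/(-8225 + (-54 + 2*(-101))) - 12402) + 145080686/11411 = (1/(-8225 + (-54 - 202)) - 12402) + 145080686/11411 = (1/(-8225 - 256) - 12402) + 145080686/11411 = (1/(-8481) - 12402) + 145080686/11411 = (-1/8481 - 12402) + 145080686/11411 = -105181363/8481 + 145080686/11411 = 30204764773/96776691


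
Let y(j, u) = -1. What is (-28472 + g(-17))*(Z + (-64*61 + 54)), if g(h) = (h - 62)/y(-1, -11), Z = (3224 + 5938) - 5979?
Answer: 18938131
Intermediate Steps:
Z = 3183 (Z = 9162 - 5979 = 3183)
g(h) = 62 - h (g(h) = (h - 62)/(-1) = (-62 + h)*(-1) = 62 - h)
(-28472 + g(-17))*(Z + (-64*61 + 54)) = (-28472 + (62 - 1*(-17)))*(3183 + (-64*61 + 54)) = (-28472 + (62 + 17))*(3183 + (-3904 + 54)) = (-28472 + 79)*(3183 - 3850) = -28393*(-667) = 18938131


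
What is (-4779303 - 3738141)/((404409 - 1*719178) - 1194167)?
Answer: 163797/29018 ≈ 5.6447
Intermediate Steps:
(-4779303 - 3738141)/((404409 - 1*719178) - 1194167) = -8517444/((404409 - 719178) - 1194167) = -8517444/(-314769 - 1194167) = -8517444/(-1508936) = -8517444*(-1/1508936) = 163797/29018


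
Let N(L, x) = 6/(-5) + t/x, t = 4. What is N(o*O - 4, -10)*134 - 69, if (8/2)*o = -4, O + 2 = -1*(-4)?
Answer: -1417/5 ≈ -283.40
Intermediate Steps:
O = 2 (O = -2 - 1*(-4) = -2 + 4 = 2)
o = -1 (o = (¼)*(-4) = -1)
N(L, x) = -6/5 + 4/x (N(L, x) = 6/(-5) + 4/x = 6*(-⅕) + 4/x = -6/5 + 4/x)
N(o*O - 4, -10)*134 - 69 = (-6/5 + 4/(-10))*134 - 69 = (-6/5 + 4*(-⅒))*134 - 69 = (-6/5 - ⅖)*134 - 69 = -8/5*134 - 69 = -1072/5 - 69 = -1417/5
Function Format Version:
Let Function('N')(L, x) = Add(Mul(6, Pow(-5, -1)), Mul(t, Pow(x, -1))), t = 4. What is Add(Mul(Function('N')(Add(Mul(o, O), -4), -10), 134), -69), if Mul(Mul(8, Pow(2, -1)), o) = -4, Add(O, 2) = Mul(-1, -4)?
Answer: Rational(-1417, 5) ≈ -283.40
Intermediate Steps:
O = 2 (O = Add(-2, Mul(-1, -4)) = Add(-2, 4) = 2)
o = -1 (o = Mul(Rational(1, 4), -4) = -1)
Function('N')(L, x) = Add(Rational(-6, 5), Mul(4, Pow(x, -1))) (Function('N')(L, x) = Add(Mul(6, Pow(-5, -1)), Mul(4, Pow(x, -1))) = Add(Mul(6, Rational(-1, 5)), Mul(4, Pow(x, -1))) = Add(Rational(-6, 5), Mul(4, Pow(x, -1))))
Add(Mul(Function('N')(Add(Mul(o, O), -4), -10), 134), -69) = Add(Mul(Add(Rational(-6, 5), Mul(4, Pow(-10, -1))), 134), -69) = Add(Mul(Add(Rational(-6, 5), Mul(4, Rational(-1, 10))), 134), -69) = Add(Mul(Add(Rational(-6, 5), Rational(-2, 5)), 134), -69) = Add(Mul(Rational(-8, 5), 134), -69) = Add(Rational(-1072, 5), -69) = Rational(-1417, 5)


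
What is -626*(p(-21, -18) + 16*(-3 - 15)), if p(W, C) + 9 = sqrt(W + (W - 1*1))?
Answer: 185922 - 626*I*sqrt(43) ≈ 1.8592e+5 - 4105.0*I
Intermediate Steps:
p(W, C) = -9 + sqrt(-1 + 2*W) (p(W, C) = -9 + sqrt(W + (W - 1*1)) = -9 + sqrt(W + (W - 1)) = -9 + sqrt(W + (-1 + W)) = -9 + sqrt(-1 + 2*W))
-626*(p(-21, -18) + 16*(-3 - 15)) = -626*((-9 + sqrt(-1 + 2*(-21))) + 16*(-3 - 15)) = -626*((-9 + sqrt(-1 - 42)) + 16*(-18)) = -626*((-9 + sqrt(-43)) - 288) = -626*((-9 + I*sqrt(43)) - 288) = -626*(-297 + I*sqrt(43)) = 185922 - 626*I*sqrt(43)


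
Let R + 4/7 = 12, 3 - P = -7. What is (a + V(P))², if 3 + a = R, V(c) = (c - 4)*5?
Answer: 72361/49 ≈ 1476.8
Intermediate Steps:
P = 10 (P = 3 - 1*(-7) = 3 + 7 = 10)
V(c) = -20 + 5*c (V(c) = (-4 + c)*5 = -20 + 5*c)
R = 80/7 (R = -4/7 + 12 = 80/7 ≈ 11.429)
a = 59/7 (a = -3 + 80/7 = 59/7 ≈ 8.4286)
(a + V(P))² = (59/7 + (-20 + 5*10))² = (59/7 + (-20 + 50))² = (59/7 + 30)² = (269/7)² = 72361/49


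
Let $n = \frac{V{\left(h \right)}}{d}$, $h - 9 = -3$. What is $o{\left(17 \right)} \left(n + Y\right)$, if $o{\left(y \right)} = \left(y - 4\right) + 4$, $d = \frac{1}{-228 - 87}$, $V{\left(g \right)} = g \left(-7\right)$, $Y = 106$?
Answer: $226712$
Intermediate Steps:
$h = 6$ ($h = 9 - 3 = 6$)
$V{\left(g \right)} = - 7 g$
$d = - \frac{1}{315}$ ($d = \frac{1}{-315} = - \frac{1}{315} \approx -0.0031746$)
$o{\left(y \right)} = y$ ($o{\left(y \right)} = \left(-4 + y\right) + 4 = y$)
$n = 13230$ ($n = \frac{\left(-7\right) 6}{- \frac{1}{315}} = \left(-42\right) \left(-315\right) = 13230$)
$o{\left(17 \right)} \left(n + Y\right) = 17 \left(13230 + 106\right) = 17 \cdot 13336 = 226712$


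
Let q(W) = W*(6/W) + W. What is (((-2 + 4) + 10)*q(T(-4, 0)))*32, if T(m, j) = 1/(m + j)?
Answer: 2208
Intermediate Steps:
T(m, j) = 1/(j + m)
q(W) = 6 + W
(((-2 + 4) + 10)*q(T(-4, 0)))*32 = (((-2 + 4) + 10)*(6 + 1/(0 - 4)))*32 = ((2 + 10)*(6 + 1/(-4)))*32 = (12*(6 - ¼))*32 = (12*(23/4))*32 = 69*32 = 2208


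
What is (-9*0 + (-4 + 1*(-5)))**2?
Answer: 81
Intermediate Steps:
(-9*0 + (-4 + 1*(-5)))**2 = (0 + (-4 - 5))**2 = (0 - 9)**2 = (-9)**2 = 81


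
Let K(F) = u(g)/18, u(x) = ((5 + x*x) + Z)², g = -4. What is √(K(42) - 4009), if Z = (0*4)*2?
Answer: I*√15938/2 ≈ 63.123*I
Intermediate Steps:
Z = 0 (Z = 0*2 = 0)
u(x) = (5 + x²)² (u(x) = ((5 + x*x) + 0)² = ((5 + x²) + 0)² = (5 + x²)²)
K(F) = 49/2 (K(F) = (5 + (-4)²)²/18 = (5 + 16)²*(1/18) = 21²*(1/18) = 441*(1/18) = 49/2)
√(K(42) - 4009) = √(49/2 - 4009) = √(-7969/2) = I*√15938/2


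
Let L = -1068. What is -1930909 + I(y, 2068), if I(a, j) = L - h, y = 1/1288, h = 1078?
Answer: -1933055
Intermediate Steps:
y = 1/1288 ≈ 0.00077640
I(a, j) = -2146 (I(a, j) = -1068 - 1*1078 = -1068 - 1078 = -2146)
-1930909 + I(y, 2068) = -1930909 - 2146 = -1933055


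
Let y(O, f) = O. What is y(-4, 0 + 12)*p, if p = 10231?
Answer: -40924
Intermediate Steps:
y(-4, 0 + 12)*p = -4*10231 = -40924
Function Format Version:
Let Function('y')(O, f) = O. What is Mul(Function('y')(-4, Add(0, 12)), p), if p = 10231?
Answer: -40924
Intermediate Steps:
Mul(Function('y')(-4, Add(0, 12)), p) = Mul(-4, 10231) = -40924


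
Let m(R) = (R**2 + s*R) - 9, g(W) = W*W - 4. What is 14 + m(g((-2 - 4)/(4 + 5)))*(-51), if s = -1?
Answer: -9533/27 ≈ -353.07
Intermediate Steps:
g(W) = -4 + W**2 (g(W) = W**2 - 4 = -4 + W**2)
m(R) = -9 + R**2 - R (m(R) = (R**2 - R) - 9 = -9 + R**2 - R)
14 + m(g((-2 - 4)/(4 + 5)))*(-51) = 14 + (-9 + (-4 + ((-2 - 4)/(4 + 5))**2)**2 - (-4 + ((-2 - 4)/(4 + 5))**2))*(-51) = 14 + (-9 + (-4 + (-6/9)**2)**2 - (-4 + (-6/9)**2))*(-51) = 14 + (-9 + (-4 + (-6*1/9)**2)**2 - (-4 + (-6*1/9)**2))*(-51) = 14 + (-9 + (-4 + (-2/3)**2)**2 - (-4 + (-2/3)**2))*(-51) = 14 + (-9 + (-4 + 4/9)**2 - (-4 + 4/9))*(-51) = 14 + (-9 + (-32/9)**2 - 1*(-32/9))*(-51) = 14 + (-9 + 1024/81 + 32/9)*(-51) = 14 + (583/81)*(-51) = 14 - 9911/27 = -9533/27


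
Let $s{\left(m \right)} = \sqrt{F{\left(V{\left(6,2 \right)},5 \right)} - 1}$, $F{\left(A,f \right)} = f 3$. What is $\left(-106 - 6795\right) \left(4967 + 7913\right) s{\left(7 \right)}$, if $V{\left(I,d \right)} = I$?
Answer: $- 88884880 \sqrt{14} \approx -3.3258 \cdot 10^{8}$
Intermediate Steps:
$F{\left(A,f \right)} = 3 f$
$s{\left(m \right)} = \sqrt{14}$ ($s{\left(m \right)} = \sqrt{3 \cdot 5 - 1} = \sqrt{15 - 1} = \sqrt{14}$)
$\left(-106 - 6795\right) \left(4967 + 7913\right) s{\left(7 \right)} = \left(-106 - 6795\right) \left(4967 + 7913\right) \sqrt{14} = \left(-6901\right) 12880 \sqrt{14} = - 88884880 \sqrt{14}$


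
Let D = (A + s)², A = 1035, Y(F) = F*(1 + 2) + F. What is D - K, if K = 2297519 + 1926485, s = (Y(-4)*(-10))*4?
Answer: -1418379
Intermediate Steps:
Y(F) = 4*F (Y(F) = F*3 + F = 3*F + F = 4*F)
s = 640 (s = ((4*(-4))*(-10))*4 = -16*(-10)*4 = 160*4 = 640)
K = 4224004
D = 2805625 (D = (1035 + 640)² = 1675² = 2805625)
D - K = 2805625 - 1*4224004 = 2805625 - 4224004 = -1418379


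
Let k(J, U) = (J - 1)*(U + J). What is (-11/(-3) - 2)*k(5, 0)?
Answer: 100/3 ≈ 33.333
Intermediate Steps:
k(J, U) = (-1 + J)*(J + U)
(-11/(-3) - 2)*k(5, 0) = (-11/(-3) - 2)*(5² - 1*5 - 1*0 + 5*0) = (-11*(-⅓) - 2)*(25 - 5 + 0 + 0) = (11/3 - 2)*20 = (5/3)*20 = 100/3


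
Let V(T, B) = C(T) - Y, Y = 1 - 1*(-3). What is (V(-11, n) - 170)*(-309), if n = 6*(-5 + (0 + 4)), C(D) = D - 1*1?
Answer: 57474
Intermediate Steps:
C(D) = -1 + D (C(D) = D - 1 = -1 + D)
n = -6 (n = 6*(-5 + 4) = 6*(-1) = -6)
Y = 4 (Y = 1 + 3 = 4)
V(T, B) = -5 + T (V(T, B) = (-1 + T) - 1*4 = (-1 + T) - 4 = -5 + T)
(V(-11, n) - 170)*(-309) = ((-5 - 11) - 170)*(-309) = (-16 - 170)*(-309) = -186*(-309) = 57474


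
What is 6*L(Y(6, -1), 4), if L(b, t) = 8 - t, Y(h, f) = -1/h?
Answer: 24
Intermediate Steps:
6*L(Y(6, -1), 4) = 6*(8 - 1*4) = 6*(8 - 4) = 6*4 = 24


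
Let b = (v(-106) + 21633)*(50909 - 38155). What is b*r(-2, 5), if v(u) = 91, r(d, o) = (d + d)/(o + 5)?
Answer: -554135792/5 ≈ -1.1083e+8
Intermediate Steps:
r(d, o) = 2*d/(5 + o) (r(d, o) = (2*d)/(5 + o) = 2*d/(5 + o))
b = 277067896 (b = (91 + 21633)*(50909 - 38155) = 21724*12754 = 277067896)
b*r(-2, 5) = 277067896*(2*(-2)/(5 + 5)) = 277067896*(2*(-2)/10) = 277067896*(2*(-2)*(⅒)) = 277067896*(-⅖) = -554135792/5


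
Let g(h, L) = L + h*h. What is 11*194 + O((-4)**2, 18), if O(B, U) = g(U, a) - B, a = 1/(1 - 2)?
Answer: 2441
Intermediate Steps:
a = -1 (a = 1/(-1) = -1)
g(h, L) = L + h**2
O(B, U) = -1 + U**2 - B (O(B, U) = (-1 + U**2) - B = -1 + U**2 - B)
11*194 + O((-4)**2, 18) = 11*194 + (-1 + 18**2 - 1*(-4)**2) = 2134 + (-1 + 324 - 1*16) = 2134 + (-1 + 324 - 16) = 2134 + 307 = 2441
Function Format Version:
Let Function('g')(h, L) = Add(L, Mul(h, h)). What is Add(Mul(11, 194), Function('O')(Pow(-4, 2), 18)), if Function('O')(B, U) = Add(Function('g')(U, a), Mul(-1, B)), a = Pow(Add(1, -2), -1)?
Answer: 2441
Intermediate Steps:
a = -1 (a = Pow(-1, -1) = -1)
Function('g')(h, L) = Add(L, Pow(h, 2))
Function('O')(B, U) = Add(-1, Pow(U, 2), Mul(-1, B)) (Function('O')(B, U) = Add(Add(-1, Pow(U, 2)), Mul(-1, B)) = Add(-1, Pow(U, 2), Mul(-1, B)))
Add(Mul(11, 194), Function('O')(Pow(-4, 2), 18)) = Add(Mul(11, 194), Add(-1, Pow(18, 2), Mul(-1, Pow(-4, 2)))) = Add(2134, Add(-1, 324, Mul(-1, 16))) = Add(2134, Add(-1, 324, -16)) = Add(2134, 307) = 2441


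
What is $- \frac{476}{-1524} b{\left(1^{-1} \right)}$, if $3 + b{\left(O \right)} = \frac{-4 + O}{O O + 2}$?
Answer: $- \frac{476}{381} \approx -1.2493$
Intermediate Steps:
$b{\left(O \right)} = -3 + \frac{-4 + O}{2 + O^{2}}$ ($b{\left(O \right)} = -3 + \frac{-4 + O}{O O + 2} = -3 + \frac{-4 + O}{O^{2} + 2} = -3 + \frac{-4 + O}{2 + O^{2}}$)
$- \frac{476}{-1524} b{\left(1^{-1} \right)} = - \frac{476}{-1524} \frac{-10 + 1^{-1} - 3 \left(1^{-1}\right)^{2}}{2 + \left(1^{-1}\right)^{2}} = \left(-476\right) \left(- \frac{1}{1524}\right) \frac{-10 + 1 - 3 \cdot 1^{2}}{2 + 1^{2}} = \frac{119 \frac{-10 + 1 - 3}{2 + 1}}{381} = \frac{119 \frac{-10 + 1 - 3}{3}}{381} = \frac{119 \cdot \frac{1}{3} \left(-12\right)}{381} = \frac{119}{381} \left(-4\right) = - \frac{476}{381}$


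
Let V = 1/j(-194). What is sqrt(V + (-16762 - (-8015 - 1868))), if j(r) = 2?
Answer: I*sqrt(27514)/2 ≈ 82.937*I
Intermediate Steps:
V = 1/2 ≈ 0.50000
sqrt(V + (-16762 - (-8015 - 1868))) = sqrt(1/2 + (-16762 - (-8015 - 1868))) = sqrt(1/2 + (-16762 - 1*(-9883))) = sqrt(1/2 + (-16762 + 9883)) = sqrt(1/2 - 6879) = sqrt(-13757/2) = I*sqrt(27514)/2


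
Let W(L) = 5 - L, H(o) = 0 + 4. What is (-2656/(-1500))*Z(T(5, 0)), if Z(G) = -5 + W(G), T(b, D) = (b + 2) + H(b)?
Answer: -7304/375 ≈ -19.477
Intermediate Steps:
H(o) = 4
T(b, D) = 6 + b (T(b, D) = (b + 2) + 4 = (2 + b) + 4 = 6 + b)
Z(G) = -G (Z(G) = -5 + (5 - G) = -G)
(-2656/(-1500))*Z(T(5, 0)) = (-2656/(-1500))*(-(6 + 5)) = (-2656*(-1/1500))*(-1*11) = (664/375)*(-11) = -7304/375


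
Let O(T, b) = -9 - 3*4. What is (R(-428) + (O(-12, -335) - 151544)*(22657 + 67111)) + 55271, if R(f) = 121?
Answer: -13605631528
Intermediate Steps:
O(T, b) = -21 (O(T, b) = -9 - 12 = -21)
(R(-428) + (O(-12, -335) - 151544)*(22657 + 67111)) + 55271 = (121 + (-21 - 151544)*(22657 + 67111)) + 55271 = (121 - 151565*89768) + 55271 = (121 - 13605686920) + 55271 = -13605686799 + 55271 = -13605631528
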